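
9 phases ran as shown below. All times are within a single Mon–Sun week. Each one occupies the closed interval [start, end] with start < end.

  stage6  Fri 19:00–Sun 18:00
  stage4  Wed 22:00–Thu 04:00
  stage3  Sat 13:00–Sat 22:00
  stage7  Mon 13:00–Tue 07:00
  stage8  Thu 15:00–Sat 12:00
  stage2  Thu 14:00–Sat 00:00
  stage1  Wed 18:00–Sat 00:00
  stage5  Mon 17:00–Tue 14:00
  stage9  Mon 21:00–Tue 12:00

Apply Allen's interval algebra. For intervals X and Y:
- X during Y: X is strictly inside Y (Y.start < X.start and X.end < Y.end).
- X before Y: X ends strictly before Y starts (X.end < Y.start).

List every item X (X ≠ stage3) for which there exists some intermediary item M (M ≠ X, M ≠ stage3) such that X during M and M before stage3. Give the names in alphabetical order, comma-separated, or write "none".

Target stage3 = [Sat 13:00, Sat 22:00].
Intermediaries M with M before stage3: stage1, stage2, stage4, stage5, stage7, stage8, stage9.
Via stage1 — items with X during stage1: stage4.
Via stage2 — items with X during stage2: none.
Via stage4 — items with X during stage4: none.
Via stage5 — items with X during stage5: stage9.
Via stage7 — items with X during stage7: none.
Via stage8 — items with X during stage8: none.
Via stage9 — items with X during stage9: none.
Union: stage4, stage9.

stage4, stage9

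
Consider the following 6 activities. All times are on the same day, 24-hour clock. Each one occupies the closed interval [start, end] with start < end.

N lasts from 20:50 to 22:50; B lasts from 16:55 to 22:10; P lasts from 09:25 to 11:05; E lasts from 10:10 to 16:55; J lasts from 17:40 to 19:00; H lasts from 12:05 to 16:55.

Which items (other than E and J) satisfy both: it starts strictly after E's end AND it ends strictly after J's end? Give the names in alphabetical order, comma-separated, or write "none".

Conditions: its start is strictly after E's end (X.start > 16:55) AND its end is strictly after J's end (X.end > 19:00).
B: start 16:55 > 16:55? ✗; end 22:10 > 19:00? ✓ → no.
H: start 12:05 > 16:55? ✗; end 16:55 > 19:00? ✗ → no.
N: start 20:50 > 16:55? ✓; end 22:50 > 19:00? ✓ → yes.
P: start 09:25 > 16:55? ✗; end 11:05 > 19:00? ✗ → no.
Result: N.

N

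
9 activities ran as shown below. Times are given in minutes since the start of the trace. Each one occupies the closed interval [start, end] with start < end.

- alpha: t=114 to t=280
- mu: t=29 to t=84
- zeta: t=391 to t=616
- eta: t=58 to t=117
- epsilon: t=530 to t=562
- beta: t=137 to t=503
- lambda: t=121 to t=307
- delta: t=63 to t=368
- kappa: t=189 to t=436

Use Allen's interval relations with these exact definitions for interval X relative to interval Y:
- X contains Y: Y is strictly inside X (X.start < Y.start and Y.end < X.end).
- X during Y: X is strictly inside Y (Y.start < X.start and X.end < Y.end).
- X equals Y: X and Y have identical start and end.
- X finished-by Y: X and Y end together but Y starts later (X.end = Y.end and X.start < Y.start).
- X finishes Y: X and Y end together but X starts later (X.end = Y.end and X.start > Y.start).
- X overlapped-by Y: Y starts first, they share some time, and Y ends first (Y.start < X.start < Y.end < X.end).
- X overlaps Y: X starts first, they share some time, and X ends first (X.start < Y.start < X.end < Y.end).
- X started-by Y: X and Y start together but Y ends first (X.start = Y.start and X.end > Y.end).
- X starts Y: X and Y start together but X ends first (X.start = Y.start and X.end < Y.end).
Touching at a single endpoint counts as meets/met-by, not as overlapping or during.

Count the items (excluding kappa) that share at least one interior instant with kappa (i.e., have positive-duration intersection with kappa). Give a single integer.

Target kappa = [t=189, t=436].
alpha [t=114, t=280] → overlaps → counts.
beta [t=137, t=503] → contains → counts.
delta [t=63, t=368] → overlaps → counts.
epsilon [t=530, t=562] → after → no.
eta [t=58, t=117] → before → no.
lambda [t=121, t=307] → overlaps → counts.
mu [t=29, t=84] → before → no.
zeta [t=391, t=616] → overlapped-by → counts.
Total: 5.

5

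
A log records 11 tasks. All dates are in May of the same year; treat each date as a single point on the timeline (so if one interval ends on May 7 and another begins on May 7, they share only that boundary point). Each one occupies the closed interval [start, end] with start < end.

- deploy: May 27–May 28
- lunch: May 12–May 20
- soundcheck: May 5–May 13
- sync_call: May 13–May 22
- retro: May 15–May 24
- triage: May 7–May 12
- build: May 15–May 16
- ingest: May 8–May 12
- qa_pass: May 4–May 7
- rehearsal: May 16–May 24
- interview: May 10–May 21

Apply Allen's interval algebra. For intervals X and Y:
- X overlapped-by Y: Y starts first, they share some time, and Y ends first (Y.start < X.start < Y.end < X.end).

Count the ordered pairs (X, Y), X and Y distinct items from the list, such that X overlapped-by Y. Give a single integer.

Checking all 110 ordered pairs for relation 'overlapped-by'; matching pairs in alphabetical order:
(interview, ingest): interview overlapped-by ingest ✓
(interview, soundcheck): interview overlapped-by soundcheck ✓
(interview, triage): interview overlapped-by triage ✓
(lunch, soundcheck): lunch overlapped-by soundcheck ✓
(rehearsal, interview): rehearsal overlapped-by interview ✓
(rehearsal, lunch): rehearsal overlapped-by lunch ✓
(rehearsal, sync_call): rehearsal overlapped-by sync_call ✓
(retro, interview): retro overlapped-by interview ✓
(retro, lunch): retro overlapped-by lunch ✓
(retro, sync_call): retro overlapped-by sync_call ✓
(soundcheck, qa_pass): soundcheck overlapped-by qa_pass ✓
(sync_call, interview): sync_call overlapped-by interview ✓
(sync_call, lunch): sync_call overlapped-by lunch ✓
Count: 13.

13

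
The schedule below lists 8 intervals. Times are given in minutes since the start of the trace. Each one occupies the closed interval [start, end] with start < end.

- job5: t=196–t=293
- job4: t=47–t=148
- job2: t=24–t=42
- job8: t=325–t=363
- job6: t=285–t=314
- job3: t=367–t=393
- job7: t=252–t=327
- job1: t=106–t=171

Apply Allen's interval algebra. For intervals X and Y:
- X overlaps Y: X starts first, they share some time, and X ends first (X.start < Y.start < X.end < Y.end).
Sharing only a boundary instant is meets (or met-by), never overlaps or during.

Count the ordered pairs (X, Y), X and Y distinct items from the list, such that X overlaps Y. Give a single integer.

4

Checking all 56 ordered pairs for relation 'overlaps'; matching pairs in alphabetical order:
(job4, job1): job4 overlaps job1 ✓
(job5, job6): job5 overlaps job6 ✓
(job5, job7): job5 overlaps job7 ✓
(job7, job8): job7 overlaps job8 ✓
Count: 4.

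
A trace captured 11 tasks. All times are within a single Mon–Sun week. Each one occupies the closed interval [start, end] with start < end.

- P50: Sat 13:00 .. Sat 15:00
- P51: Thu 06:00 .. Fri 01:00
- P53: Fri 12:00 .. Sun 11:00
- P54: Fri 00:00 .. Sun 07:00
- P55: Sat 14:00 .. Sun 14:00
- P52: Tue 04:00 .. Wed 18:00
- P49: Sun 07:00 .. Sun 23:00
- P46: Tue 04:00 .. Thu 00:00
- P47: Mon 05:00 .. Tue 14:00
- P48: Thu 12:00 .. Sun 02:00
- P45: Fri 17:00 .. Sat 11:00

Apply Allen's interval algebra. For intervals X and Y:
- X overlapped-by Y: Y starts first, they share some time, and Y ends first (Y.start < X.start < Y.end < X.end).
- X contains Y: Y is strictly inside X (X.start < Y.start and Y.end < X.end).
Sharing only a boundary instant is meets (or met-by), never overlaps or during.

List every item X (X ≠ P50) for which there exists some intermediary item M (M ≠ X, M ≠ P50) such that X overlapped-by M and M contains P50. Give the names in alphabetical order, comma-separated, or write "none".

Target P50 = [Sat 13:00, Sat 15:00].
Intermediaries M with M contains P50: P48, P53, P54.
Via P48 — items with X overlapped-by P48: P53, P54, P55.
Via P53 — items with X overlapped-by P53: P49, P55.
Via P54 — items with X overlapped-by P54: P53, P55.
Union: P49, P53, P54, P55.

P49, P53, P54, P55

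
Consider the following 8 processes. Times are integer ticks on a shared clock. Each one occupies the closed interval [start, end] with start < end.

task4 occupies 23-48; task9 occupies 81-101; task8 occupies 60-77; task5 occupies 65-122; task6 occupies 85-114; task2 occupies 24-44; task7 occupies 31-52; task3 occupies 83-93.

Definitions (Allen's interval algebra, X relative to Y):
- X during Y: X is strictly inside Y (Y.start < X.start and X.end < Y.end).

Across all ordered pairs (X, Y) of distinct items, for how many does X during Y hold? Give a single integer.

5

Checking all 56 ordered pairs for relation 'during'; matching pairs in alphabetical order:
(task2, task4): task2 during task4 ✓
(task3, task5): task3 during task5 ✓
(task3, task9): task3 during task9 ✓
(task6, task5): task6 during task5 ✓
(task9, task5): task9 during task5 ✓
Count: 5.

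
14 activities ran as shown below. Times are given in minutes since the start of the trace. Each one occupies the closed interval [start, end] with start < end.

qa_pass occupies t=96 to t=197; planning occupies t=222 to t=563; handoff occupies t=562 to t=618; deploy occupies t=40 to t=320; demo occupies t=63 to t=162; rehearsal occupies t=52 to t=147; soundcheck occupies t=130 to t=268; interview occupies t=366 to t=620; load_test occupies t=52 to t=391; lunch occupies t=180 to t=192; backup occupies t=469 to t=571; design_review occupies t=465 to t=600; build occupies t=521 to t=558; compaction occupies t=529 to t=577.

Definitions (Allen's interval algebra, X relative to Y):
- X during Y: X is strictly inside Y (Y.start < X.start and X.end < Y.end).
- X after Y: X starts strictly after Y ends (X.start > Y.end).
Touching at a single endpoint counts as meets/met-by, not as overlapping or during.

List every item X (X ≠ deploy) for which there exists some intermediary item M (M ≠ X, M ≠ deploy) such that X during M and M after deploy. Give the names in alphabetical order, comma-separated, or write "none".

backup, build, compaction, design_review, handoff

Target deploy = [t=40, t=320].
Intermediaries M with M after deploy: backup, build, compaction, design_review, handoff, interview.
Via backup — items with X during backup: build.
Via build — items with X during build: none.
Via compaction — items with X during compaction: none.
Via design_review — items with X during design_review: backup, build, compaction.
Via handoff — items with X during handoff: none.
Via interview — items with X during interview: backup, build, compaction, design_review, handoff.
Union: backup, build, compaction, design_review, handoff.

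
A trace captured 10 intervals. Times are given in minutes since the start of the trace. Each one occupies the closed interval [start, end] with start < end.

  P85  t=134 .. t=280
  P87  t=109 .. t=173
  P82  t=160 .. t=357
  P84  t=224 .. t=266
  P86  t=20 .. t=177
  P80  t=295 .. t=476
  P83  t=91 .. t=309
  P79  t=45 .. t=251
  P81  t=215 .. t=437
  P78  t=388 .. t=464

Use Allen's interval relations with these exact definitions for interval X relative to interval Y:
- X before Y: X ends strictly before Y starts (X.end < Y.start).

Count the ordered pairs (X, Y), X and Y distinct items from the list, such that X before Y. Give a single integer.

Checking all 90 ordered pairs for relation 'before'; matching pairs in alphabetical order:
(P79, P78): P79 before P78 ✓
(P79, P80): P79 before P80 ✓
(P82, P78): P82 before P78 ✓
(P83, P78): P83 before P78 ✓
(P84, P78): P84 before P78 ✓
(P84, P80): P84 before P80 ✓
(P85, P78): P85 before P78 ✓
(P85, P80): P85 before P80 ✓
(P86, P78): P86 before P78 ✓
(P86, P80): P86 before P80 ✓
(P86, P81): P86 before P81 ✓
(P86, P84): P86 before P84 ✓
(P87, P78): P87 before P78 ✓
(P87, P80): P87 before P80 ✓
(P87, P81): P87 before P81 ✓
(P87, P84): P87 before P84 ✓
Count: 16.

16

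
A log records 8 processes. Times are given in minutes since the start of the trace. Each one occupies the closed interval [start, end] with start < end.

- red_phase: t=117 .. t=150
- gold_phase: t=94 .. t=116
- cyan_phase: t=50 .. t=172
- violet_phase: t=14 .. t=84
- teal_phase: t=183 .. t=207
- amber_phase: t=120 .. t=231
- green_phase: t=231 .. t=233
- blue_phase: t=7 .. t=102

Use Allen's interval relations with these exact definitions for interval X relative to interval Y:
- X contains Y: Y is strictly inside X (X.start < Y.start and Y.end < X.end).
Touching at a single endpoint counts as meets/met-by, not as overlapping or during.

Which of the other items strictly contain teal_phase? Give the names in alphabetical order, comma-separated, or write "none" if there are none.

amber_phase

Target teal_phase = [t=183, t=207].
amber_phase [t=120, t=231] → contains → yes.
blue_phase [t=7, t=102] → before → no.
cyan_phase [t=50, t=172] → before → no.
gold_phase [t=94, t=116] → before → no.
green_phase [t=231, t=233] → after → no.
red_phase [t=117, t=150] → before → no.
violet_phase [t=14, t=84] → before → no.
Result: amber_phase.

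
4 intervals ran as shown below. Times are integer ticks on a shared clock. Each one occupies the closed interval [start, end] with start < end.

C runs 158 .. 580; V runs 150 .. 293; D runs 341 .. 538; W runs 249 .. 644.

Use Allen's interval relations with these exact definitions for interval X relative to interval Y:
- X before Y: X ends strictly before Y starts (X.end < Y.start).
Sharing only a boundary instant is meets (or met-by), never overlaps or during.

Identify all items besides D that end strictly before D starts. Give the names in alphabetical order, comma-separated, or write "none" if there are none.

V

Target D = [341, 538].
C [158, 580] → contains → no.
V [150, 293] → before → yes.
W [249, 644] → contains → no.
Result: V.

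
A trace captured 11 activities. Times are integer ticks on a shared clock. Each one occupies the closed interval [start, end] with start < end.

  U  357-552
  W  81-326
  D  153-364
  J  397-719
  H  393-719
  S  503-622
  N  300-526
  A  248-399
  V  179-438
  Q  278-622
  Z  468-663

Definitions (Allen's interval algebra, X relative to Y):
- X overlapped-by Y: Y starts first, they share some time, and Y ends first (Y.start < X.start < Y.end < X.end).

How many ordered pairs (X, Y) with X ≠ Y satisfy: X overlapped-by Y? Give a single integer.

Checking all 110 ordered pairs for relation 'overlapped-by'; matching pairs in alphabetical order:
(A, D): A overlapped-by D ✓
(A, W): A overlapped-by W ✓
(D, W): D overlapped-by W ✓
(H, A): H overlapped-by A ✓
(H, N): H overlapped-by N ✓
(H, Q): H overlapped-by Q ✓
(H, U): H overlapped-by U ✓
(H, V): H overlapped-by V ✓
(J, A): J overlapped-by A ✓
(J, N): J overlapped-by N ✓
(J, Q): J overlapped-by Q ✓
(J, U): J overlapped-by U ✓
(J, V): J overlapped-by V ✓
(N, A): N overlapped-by A ✓
(N, D): N overlapped-by D ✓
(N, V): N overlapped-by V ✓
(N, W): N overlapped-by W ✓
(Q, A): Q overlapped-by A ✓
(Q, D): Q overlapped-by D ✓
(Q, V): Q overlapped-by V ✓
(Q, W): Q overlapped-by W ✓
(S, N): S overlapped-by N ✓
(S, U): S overlapped-by U ✓
(U, A): U overlapped-by A ✓
... plus 8 further pairs not listed.
Count: 32.

32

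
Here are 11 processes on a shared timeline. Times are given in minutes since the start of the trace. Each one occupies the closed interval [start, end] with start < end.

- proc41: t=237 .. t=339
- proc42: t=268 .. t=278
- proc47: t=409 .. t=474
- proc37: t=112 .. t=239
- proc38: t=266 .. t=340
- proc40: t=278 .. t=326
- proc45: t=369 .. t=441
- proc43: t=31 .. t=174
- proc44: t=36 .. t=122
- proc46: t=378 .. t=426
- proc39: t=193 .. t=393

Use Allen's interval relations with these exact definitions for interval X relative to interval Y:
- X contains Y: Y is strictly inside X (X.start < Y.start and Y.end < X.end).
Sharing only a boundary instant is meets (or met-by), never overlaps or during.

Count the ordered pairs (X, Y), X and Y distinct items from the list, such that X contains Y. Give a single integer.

10

Checking all 110 ordered pairs for relation 'contains'; matching pairs in alphabetical order:
(proc38, proc40): proc38 contains proc40 ✓
(proc38, proc42): proc38 contains proc42 ✓
(proc39, proc38): proc39 contains proc38 ✓
(proc39, proc40): proc39 contains proc40 ✓
(proc39, proc41): proc39 contains proc41 ✓
(proc39, proc42): proc39 contains proc42 ✓
(proc41, proc40): proc41 contains proc40 ✓
(proc41, proc42): proc41 contains proc42 ✓
(proc43, proc44): proc43 contains proc44 ✓
(proc45, proc46): proc45 contains proc46 ✓
Count: 10.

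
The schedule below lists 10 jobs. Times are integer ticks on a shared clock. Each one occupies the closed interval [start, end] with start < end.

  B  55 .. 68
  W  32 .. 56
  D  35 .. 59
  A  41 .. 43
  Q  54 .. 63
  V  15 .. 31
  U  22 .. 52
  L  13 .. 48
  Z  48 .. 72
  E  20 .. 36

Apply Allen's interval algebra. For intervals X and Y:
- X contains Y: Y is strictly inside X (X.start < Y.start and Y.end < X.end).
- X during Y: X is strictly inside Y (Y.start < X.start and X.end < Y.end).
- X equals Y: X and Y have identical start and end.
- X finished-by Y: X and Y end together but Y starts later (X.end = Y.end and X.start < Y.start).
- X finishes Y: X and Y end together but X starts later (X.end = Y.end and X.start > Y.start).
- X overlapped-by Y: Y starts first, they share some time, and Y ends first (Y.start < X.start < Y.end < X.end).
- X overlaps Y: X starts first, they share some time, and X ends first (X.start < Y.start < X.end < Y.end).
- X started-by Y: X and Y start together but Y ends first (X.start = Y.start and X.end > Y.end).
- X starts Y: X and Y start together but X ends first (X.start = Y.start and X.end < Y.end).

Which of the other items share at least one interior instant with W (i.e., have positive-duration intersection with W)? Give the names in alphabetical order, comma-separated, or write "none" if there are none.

Target W = [32, 56].
A [41, 43] → during → yes.
B [55, 68] → overlapped-by → yes.
D [35, 59] → overlapped-by → yes.
E [20, 36] → overlaps → yes.
L [13, 48] → overlaps → yes.
Q [54, 63] → overlapped-by → yes.
U [22, 52] → overlaps → yes.
V [15, 31] → before → no.
Z [48, 72] → overlapped-by → yes.
Result: A, B, D, E, L, Q, U, Z.

A, B, D, E, L, Q, U, Z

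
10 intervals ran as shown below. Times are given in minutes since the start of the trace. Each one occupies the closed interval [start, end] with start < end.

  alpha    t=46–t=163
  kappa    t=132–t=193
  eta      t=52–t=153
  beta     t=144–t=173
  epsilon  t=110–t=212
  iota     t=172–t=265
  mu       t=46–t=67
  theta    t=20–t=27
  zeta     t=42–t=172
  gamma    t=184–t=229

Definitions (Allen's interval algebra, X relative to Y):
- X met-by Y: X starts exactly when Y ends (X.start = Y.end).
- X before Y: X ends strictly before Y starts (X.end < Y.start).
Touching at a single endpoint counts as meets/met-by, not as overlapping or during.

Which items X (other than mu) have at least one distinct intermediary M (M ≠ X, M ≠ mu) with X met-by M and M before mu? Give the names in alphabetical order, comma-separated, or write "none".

Target mu = [t=46, t=67].
Intermediaries M with M before mu: theta.
Via theta — items with X met-by theta: none.
Union: none.

none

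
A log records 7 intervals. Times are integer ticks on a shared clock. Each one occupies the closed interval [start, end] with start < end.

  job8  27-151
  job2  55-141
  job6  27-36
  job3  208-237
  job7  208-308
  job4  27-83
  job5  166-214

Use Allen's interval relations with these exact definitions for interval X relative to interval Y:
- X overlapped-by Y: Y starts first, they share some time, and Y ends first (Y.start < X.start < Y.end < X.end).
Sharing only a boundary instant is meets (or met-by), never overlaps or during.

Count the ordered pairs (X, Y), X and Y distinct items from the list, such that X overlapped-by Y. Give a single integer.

3

Checking all 42 ordered pairs for relation 'overlapped-by'; matching pairs in alphabetical order:
(job2, job4): job2 overlapped-by job4 ✓
(job3, job5): job3 overlapped-by job5 ✓
(job7, job5): job7 overlapped-by job5 ✓
Count: 3.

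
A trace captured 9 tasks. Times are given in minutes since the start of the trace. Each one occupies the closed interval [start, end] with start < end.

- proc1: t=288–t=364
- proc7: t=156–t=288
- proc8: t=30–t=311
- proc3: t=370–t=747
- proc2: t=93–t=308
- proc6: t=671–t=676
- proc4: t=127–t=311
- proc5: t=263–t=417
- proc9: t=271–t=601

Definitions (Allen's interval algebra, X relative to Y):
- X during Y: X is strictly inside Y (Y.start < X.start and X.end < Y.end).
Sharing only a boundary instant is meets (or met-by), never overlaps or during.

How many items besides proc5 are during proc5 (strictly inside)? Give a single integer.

Target proc5 = [t=263, t=417].
proc1 [t=288, t=364] → during → counts.
proc2 [t=93, t=308] → overlaps → no.
proc3 [t=370, t=747] → overlapped-by → no.
proc4 [t=127, t=311] → overlaps → no.
proc6 [t=671, t=676] → after → no.
proc7 [t=156, t=288] → overlaps → no.
proc8 [t=30, t=311] → overlaps → no.
proc9 [t=271, t=601] → overlapped-by → no.
Total: 1.

1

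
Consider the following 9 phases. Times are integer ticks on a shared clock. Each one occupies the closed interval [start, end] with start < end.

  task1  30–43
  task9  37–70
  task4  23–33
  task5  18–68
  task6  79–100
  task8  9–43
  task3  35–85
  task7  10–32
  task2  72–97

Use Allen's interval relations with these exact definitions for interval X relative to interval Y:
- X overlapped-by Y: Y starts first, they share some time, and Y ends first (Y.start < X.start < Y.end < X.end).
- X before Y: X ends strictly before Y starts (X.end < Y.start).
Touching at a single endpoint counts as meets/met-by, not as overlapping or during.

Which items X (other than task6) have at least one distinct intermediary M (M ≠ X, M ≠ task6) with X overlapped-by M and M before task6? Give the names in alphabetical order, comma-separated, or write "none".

task1, task3, task4, task5, task9

Target task6 = [79, 100].
Intermediaries M with M before task6: task1, task4, task5, task7, task8, task9.
Via task1 — items with X overlapped-by task1: task3, task9.
Via task4 — items with X overlapped-by task4: task1.
Via task5 — items with X overlapped-by task5: task3, task9.
Via task7 — items with X overlapped-by task7: task1, task4, task5.
Via task8 — items with X overlapped-by task8: task3, task5, task9.
Via task9 — items with X overlapped-by task9: none.
Union: task1, task3, task4, task5, task9.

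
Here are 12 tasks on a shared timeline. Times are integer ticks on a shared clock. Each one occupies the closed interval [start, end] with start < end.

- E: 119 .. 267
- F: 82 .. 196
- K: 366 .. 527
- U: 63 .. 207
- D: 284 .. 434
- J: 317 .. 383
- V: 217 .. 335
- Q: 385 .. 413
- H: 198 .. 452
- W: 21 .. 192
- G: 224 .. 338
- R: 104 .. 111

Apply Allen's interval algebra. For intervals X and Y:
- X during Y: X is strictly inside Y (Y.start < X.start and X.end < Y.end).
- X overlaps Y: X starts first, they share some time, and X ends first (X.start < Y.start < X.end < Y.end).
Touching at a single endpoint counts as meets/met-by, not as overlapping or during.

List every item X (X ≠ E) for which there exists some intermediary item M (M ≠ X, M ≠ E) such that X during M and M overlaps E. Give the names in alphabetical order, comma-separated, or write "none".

Target E = [119, 267].
Intermediaries M with M overlaps E: F, U, W.
Via F — items with X during F: R.
Via U — items with X during U: F, R.
Via W — items with X during W: R.
Union: F, R.

F, R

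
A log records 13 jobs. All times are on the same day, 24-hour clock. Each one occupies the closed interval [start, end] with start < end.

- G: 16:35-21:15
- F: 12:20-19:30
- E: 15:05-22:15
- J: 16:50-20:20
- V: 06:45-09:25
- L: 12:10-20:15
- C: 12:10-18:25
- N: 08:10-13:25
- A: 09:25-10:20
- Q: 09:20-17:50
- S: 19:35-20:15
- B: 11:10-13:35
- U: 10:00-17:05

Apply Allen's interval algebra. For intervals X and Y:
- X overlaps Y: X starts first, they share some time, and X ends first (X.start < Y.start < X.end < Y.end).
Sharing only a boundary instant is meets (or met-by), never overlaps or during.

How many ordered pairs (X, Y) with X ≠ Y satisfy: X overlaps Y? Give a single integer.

Checking all 156 ordered pairs for relation 'overlaps'; matching pairs in alphabetical order:
(A, U): A overlaps U ✓
(B, C): B overlaps C ✓
(B, F): B overlaps F ✓
(B, L): B overlaps L ✓
(C, E): C overlaps E ✓
(C, F): C overlaps F ✓
(C, G): C overlaps G ✓
(C, J): C overlaps J ✓
(F, E): F overlaps E ✓
(F, G): F overlaps G ✓
(F, J): F overlaps J ✓
(L, E): L overlaps E ✓
(L, G): L overlaps G ✓
(L, J): L overlaps J ✓
(N, B): N overlaps B ✓
(N, C): N overlaps C ✓
(N, F): N overlaps F ✓
(N, L): N overlaps L ✓
(N, Q): N overlaps Q ✓
(N, U): N overlaps U ✓
(Q, C): Q overlaps C ✓
(Q, E): Q overlaps E ✓
(Q, F): Q overlaps F ✓
(Q, G): Q overlaps G ✓
... plus 10 further pairs not listed.
Count: 34.

34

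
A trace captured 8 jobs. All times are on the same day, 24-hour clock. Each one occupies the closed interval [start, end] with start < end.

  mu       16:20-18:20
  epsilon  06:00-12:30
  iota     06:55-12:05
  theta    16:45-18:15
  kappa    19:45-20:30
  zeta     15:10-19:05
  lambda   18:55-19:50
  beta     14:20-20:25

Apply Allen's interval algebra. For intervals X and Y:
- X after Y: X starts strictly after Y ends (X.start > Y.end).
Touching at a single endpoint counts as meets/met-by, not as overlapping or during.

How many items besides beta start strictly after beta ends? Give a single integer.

0

Target beta = [14:20, 20:25].
epsilon [06:00, 12:30] → before → no.
iota [06:55, 12:05] → before → no.
kappa [19:45, 20:30] → overlapped-by → no.
lambda [18:55, 19:50] → during → no.
mu [16:20, 18:20] → during → no.
theta [16:45, 18:15] → during → no.
zeta [15:10, 19:05] → during → no.
Total: 0.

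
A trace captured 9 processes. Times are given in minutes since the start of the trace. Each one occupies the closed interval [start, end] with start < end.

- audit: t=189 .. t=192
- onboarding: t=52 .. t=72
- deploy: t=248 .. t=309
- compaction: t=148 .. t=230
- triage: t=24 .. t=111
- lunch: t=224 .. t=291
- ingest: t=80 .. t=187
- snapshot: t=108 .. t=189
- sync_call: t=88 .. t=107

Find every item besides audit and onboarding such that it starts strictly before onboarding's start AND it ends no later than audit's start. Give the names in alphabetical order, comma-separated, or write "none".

triage

Conditions: its start is strictly before onboarding's start (X.start < t=52) AND its end is no later than audit's start (X.end <= t=189).
compaction: start t=148 < t=52? ✗; end t=230 <= t=189? ✗ → no.
deploy: start t=248 < t=52? ✗; end t=309 <= t=189? ✗ → no.
ingest: start t=80 < t=52? ✗; end t=187 <= t=189? ✓ → no.
lunch: start t=224 < t=52? ✗; end t=291 <= t=189? ✗ → no.
snapshot: start t=108 < t=52? ✗; end t=189 <= t=189? ✓ → no.
sync_call: start t=88 < t=52? ✗; end t=107 <= t=189? ✓ → no.
triage: start t=24 < t=52? ✓; end t=111 <= t=189? ✓ → yes.
Result: triage.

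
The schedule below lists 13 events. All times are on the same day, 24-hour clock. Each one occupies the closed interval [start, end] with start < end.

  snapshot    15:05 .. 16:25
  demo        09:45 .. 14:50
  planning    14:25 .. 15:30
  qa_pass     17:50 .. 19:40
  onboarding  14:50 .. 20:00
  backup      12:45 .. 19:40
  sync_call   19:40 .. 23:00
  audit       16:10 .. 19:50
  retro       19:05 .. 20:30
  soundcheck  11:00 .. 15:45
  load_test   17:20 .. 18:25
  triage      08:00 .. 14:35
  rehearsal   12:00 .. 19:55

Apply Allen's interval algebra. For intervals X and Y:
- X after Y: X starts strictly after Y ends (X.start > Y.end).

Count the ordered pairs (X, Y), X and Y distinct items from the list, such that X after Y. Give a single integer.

29

Checking all 156 ordered pairs for relation 'after'; matching pairs in alphabetical order:
(audit, demo): audit after demo ✓
(audit, planning): audit after planning ✓
(audit, soundcheck): audit after soundcheck ✓
(audit, triage): audit after triage ✓
(load_test, demo): load_test after demo ✓
(load_test, planning): load_test after planning ✓
(load_test, snapshot): load_test after snapshot ✓
(load_test, soundcheck): load_test after soundcheck ✓
(load_test, triage): load_test after triage ✓
(onboarding, triage): onboarding after triage ✓
(qa_pass, demo): qa_pass after demo ✓
(qa_pass, planning): qa_pass after planning ✓
(qa_pass, snapshot): qa_pass after snapshot ✓
(qa_pass, soundcheck): qa_pass after soundcheck ✓
(qa_pass, triage): qa_pass after triage ✓
(retro, demo): retro after demo ✓
(retro, load_test): retro after load_test ✓
(retro, planning): retro after planning ✓
(retro, snapshot): retro after snapshot ✓
(retro, soundcheck): retro after soundcheck ✓
(retro, triage): retro after triage ✓
(snapshot, demo): snapshot after demo ✓
(snapshot, triage): snapshot after triage ✓
(sync_call, demo): sync_call after demo ✓
... plus 5 further pairs not listed.
Count: 29.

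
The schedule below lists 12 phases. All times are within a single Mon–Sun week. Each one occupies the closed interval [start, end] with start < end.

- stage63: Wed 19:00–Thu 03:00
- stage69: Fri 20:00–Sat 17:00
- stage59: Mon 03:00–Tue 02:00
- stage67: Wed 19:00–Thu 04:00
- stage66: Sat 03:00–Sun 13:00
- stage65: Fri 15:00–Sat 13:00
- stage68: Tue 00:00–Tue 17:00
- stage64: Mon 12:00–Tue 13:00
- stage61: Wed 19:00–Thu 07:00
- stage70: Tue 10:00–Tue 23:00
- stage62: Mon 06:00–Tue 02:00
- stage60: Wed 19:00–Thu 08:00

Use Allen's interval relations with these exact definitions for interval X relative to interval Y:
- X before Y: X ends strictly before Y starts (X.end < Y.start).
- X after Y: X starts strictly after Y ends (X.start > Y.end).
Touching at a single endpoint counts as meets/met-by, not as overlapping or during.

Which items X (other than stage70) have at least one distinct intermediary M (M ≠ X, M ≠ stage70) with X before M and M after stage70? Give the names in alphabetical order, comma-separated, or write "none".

Target stage70 = [Tue 10:00, Tue 23:00].
Intermediaries M with M after stage70: stage60, stage61, stage63, stage65, stage66, stage67, stage69.
Via stage60 — items with X before stage60: stage59, stage62, stage64, stage68.
Via stage61 — items with X before stage61: stage59, stage62, stage64, stage68.
Via stage63 — items with X before stage63: stage59, stage62, stage64, stage68.
Via stage65 — items with X before stage65: stage59, stage60, stage61, stage62, stage63, stage64, stage67, stage68.
Via stage66 — items with X before stage66: stage59, stage60, stage61, stage62, stage63, stage64, stage67, stage68.
Via stage67 — items with X before stage67: stage59, stage62, stage64, stage68.
Via stage69 — items with X before stage69: stage59, stage60, stage61, stage62, stage63, stage64, stage67, stage68.
Union: stage59, stage60, stage61, stage62, stage63, stage64, stage67, stage68.

stage59, stage60, stage61, stage62, stage63, stage64, stage67, stage68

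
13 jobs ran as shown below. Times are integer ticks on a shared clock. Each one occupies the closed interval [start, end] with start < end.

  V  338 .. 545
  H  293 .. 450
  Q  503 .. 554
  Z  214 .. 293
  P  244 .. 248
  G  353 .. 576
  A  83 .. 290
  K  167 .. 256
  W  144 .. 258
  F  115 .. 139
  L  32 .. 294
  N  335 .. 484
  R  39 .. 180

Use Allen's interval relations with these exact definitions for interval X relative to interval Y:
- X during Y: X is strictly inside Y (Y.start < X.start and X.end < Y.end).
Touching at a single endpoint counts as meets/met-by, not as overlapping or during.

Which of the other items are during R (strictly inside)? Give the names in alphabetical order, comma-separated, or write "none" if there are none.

Target R = [39, 180].
A [83, 290] → overlapped-by → no.
F [115, 139] → during → yes.
G [353, 576] → after → no.
H [293, 450] → after → no.
K [167, 256] → overlapped-by → no.
L [32, 294] → contains → no.
N [335, 484] → after → no.
P [244, 248] → after → no.
Q [503, 554] → after → no.
V [338, 545] → after → no.
W [144, 258] → overlapped-by → no.
Z [214, 293] → after → no.
Result: F.

F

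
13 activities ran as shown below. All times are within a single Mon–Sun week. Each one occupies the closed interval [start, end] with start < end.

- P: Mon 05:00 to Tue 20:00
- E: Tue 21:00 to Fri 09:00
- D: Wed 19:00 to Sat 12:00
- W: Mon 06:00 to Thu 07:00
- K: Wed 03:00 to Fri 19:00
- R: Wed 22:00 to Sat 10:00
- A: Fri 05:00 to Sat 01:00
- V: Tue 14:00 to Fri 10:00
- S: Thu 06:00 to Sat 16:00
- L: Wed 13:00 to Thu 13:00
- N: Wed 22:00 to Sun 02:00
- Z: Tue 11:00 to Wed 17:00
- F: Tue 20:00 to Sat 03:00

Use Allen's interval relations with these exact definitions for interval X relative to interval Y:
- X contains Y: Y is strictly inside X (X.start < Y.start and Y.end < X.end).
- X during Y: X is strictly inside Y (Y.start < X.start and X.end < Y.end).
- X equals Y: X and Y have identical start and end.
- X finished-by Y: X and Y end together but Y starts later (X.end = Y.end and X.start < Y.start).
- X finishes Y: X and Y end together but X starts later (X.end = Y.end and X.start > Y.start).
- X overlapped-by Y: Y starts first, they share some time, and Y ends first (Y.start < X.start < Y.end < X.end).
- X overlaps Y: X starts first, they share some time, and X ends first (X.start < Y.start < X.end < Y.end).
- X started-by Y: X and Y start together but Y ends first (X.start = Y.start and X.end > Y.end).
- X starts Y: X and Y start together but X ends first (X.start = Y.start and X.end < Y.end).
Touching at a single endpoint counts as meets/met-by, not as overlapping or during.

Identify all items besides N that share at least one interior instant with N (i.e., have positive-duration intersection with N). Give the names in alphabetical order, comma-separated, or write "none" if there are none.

Target N = [Wed 22:00, Sun 02:00].
A [Fri 05:00, Sat 01:00] → during → yes.
D [Wed 19:00, Sat 12:00] → overlaps → yes.
E [Tue 21:00, Fri 09:00] → overlaps → yes.
F [Tue 20:00, Sat 03:00] → overlaps → yes.
K [Wed 03:00, Fri 19:00] → overlaps → yes.
L [Wed 13:00, Thu 13:00] → overlaps → yes.
P [Mon 05:00, Tue 20:00] → before → no.
R [Wed 22:00, Sat 10:00] → starts → yes.
S [Thu 06:00, Sat 16:00] → during → yes.
V [Tue 14:00, Fri 10:00] → overlaps → yes.
W [Mon 06:00, Thu 07:00] → overlaps → yes.
Z [Tue 11:00, Wed 17:00] → before → no.
Result: A, D, E, F, K, L, R, S, V, W.

A, D, E, F, K, L, R, S, V, W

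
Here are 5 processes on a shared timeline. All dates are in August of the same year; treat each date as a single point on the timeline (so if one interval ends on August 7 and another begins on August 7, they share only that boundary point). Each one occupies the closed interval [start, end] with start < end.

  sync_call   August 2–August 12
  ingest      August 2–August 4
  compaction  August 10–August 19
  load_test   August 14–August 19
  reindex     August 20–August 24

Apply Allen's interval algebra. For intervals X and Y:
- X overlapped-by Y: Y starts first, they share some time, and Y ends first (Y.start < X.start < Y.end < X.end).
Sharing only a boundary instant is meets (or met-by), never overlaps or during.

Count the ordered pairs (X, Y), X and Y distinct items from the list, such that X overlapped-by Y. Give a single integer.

Checking all 20 ordered pairs for relation 'overlapped-by'; matching pairs in alphabetical order:
(compaction, sync_call): compaction overlapped-by sync_call ✓
Count: 1.

1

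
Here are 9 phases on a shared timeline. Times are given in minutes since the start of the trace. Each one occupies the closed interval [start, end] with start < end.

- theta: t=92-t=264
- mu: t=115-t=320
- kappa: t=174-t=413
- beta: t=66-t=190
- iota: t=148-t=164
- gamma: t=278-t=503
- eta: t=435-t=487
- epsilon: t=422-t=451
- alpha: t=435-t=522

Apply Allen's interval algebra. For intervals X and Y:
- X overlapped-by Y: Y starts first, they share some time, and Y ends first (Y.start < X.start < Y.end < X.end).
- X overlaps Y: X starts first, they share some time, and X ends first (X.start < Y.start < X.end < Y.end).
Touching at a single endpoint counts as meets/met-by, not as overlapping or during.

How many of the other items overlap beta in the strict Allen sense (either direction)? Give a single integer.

3

Target beta = [t=66, t=190].
alpha [t=435, t=522] → after → no.
epsilon [t=422, t=451] → after → no.
eta [t=435, t=487] → after → no.
gamma [t=278, t=503] → after → no.
iota [t=148, t=164] → during → no.
kappa [t=174, t=413] → overlapped-by → counts.
mu [t=115, t=320] → overlapped-by → counts.
theta [t=92, t=264] → overlapped-by → counts.
Total: 3.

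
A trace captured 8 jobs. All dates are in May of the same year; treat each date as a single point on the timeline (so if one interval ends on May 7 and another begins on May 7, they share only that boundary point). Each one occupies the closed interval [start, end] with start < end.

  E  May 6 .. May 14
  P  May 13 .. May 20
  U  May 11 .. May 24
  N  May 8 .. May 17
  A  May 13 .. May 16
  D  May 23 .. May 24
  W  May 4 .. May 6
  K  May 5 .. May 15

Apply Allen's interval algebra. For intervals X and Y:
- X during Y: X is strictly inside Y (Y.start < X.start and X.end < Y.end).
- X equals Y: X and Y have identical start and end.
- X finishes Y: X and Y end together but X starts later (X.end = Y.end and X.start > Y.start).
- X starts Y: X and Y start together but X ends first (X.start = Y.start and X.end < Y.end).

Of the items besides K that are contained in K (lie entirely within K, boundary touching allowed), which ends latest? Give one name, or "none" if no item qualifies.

Target K = [May 5, May 15].
A [May 13, May 16] → overlapped-by → excluded.
D [May 23, May 24] → after → excluded.
E [May 6, May 14] → during → candidate.
N [May 8, May 17] → overlapped-by → excluded.
P [May 13, May 20] → overlapped-by → excluded.
U [May 11, May 24] → overlapped-by → excluded.
W [May 4, May 6] → overlaps → excluded.
Among candidates, latest end is May 14 → E.

E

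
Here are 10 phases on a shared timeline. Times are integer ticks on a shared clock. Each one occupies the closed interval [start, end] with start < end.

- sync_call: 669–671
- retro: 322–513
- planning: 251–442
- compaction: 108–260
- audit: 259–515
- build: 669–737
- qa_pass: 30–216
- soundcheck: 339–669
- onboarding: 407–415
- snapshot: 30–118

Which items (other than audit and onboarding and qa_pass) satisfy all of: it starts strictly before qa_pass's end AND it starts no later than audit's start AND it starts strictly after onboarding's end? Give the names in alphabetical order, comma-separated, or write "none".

none

Conditions: its start is strictly before qa_pass's end (X.start < 216) AND its start is no later than audit's start (X.start <= 259) AND its start is strictly after onboarding's end (X.start > 415).
build: start 669 < 216? ✗; start 669 <= 259? ✗; start 669 > 415? ✓ → no.
compaction: start 108 < 216? ✓; start 108 <= 259? ✓; start 108 > 415? ✗ → no.
planning: start 251 < 216? ✗; start 251 <= 259? ✓; start 251 > 415? ✗ → no.
retro: start 322 < 216? ✗; start 322 <= 259? ✗; start 322 > 415? ✗ → no.
snapshot: start 30 < 216? ✓; start 30 <= 259? ✓; start 30 > 415? ✗ → no.
soundcheck: start 339 < 216? ✗; start 339 <= 259? ✗; start 339 > 415? ✗ → no.
sync_call: start 669 < 216? ✗; start 669 <= 259? ✗; start 669 > 415? ✓ → no.
Result: none.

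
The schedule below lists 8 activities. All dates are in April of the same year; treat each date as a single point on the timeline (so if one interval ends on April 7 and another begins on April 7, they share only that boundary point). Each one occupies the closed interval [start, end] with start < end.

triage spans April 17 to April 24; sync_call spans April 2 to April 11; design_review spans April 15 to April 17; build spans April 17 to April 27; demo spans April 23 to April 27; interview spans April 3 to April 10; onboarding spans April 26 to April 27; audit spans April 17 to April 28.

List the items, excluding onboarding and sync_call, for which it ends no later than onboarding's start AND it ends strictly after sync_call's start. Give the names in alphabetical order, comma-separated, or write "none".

Conditions: its end is no later than onboarding's start (X.end <= April 26) AND its end is strictly after sync_call's start (X.end > April 2).
audit: end April 28 <= April 26? ✗; end April 28 > April 2? ✓ → no.
build: end April 27 <= April 26? ✗; end April 27 > April 2? ✓ → no.
demo: end April 27 <= April 26? ✗; end April 27 > April 2? ✓ → no.
design_review: end April 17 <= April 26? ✓; end April 17 > April 2? ✓ → yes.
interview: end April 10 <= April 26? ✓; end April 10 > April 2? ✓ → yes.
triage: end April 24 <= April 26? ✓; end April 24 > April 2? ✓ → yes.
Result: design_review, interview, triage.

design_review, interview, triage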